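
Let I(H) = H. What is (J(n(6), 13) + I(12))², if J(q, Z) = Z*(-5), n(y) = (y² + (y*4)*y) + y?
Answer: 2809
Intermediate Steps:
n(y) = y + 5*y² (n(y) = (y² + (4*y)*y) + y = (y² + 4*y²) + y = 5*y² + y = y + 5*y²)
J(q, Z) = -5*Z
(J(n(6), 13) + I(12))² = (-5*13 + 12)² = (-65 + 12)² = (-53)² = 2809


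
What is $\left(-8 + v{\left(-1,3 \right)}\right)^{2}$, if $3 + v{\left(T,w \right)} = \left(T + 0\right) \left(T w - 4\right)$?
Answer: $16$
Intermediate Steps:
$v{\left(T,w \right)} = -3 + T \left(-4 + T w\right)$ ($v{\left(T,w \right)} = -3 + \left(T + 0\right) \left(T w - 4\right) = -3 + T \left(-4 + T w\right)$)
$\left(-8 + v{\left(-1,3 \right)}\right)^{2} = \left(-8 - \left(-1 - 3\right)\right)^{2} = \left(-8 + \left(-3 + 4 + 3 \cdot 1\right)\right)^{2} = \left(-8 + \left(-3 + 4 + 3\right)\right)^{2} = \left(-8 + 4\right)^{2} = \left(-4\right)^{2} = 16$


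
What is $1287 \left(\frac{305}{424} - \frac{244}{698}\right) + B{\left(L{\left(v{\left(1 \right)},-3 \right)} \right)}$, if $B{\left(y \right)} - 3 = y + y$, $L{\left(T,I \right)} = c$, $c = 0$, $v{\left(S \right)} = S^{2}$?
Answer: $\frac{70864707}{147976} \approx 478.89$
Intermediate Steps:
$L{\left(T,I \right)} = 0$
$B{\left(y \right)} = 3 + 2 y$ ($B{\left(y \right)} = 3 + \left(y + y\right) = 3 + 2 y$)
$1287 \left(\frac{305}{424} - \frac{244}{698}\right) + B{\left(L{\left(v{\left(1 \right)},-3 \right)} \right)} = 1287 \left(\frac{305}{424} - \frac{244}{698}\right) + \left(3 + 2 \cdot 0\right) = 1287 \left(305 \cdot \frac{1}{424} - \frac{122}{349}\right) + \left(3 + 0\right) = 1287 \left(\frac{305}{424} - \frac{122}{349}\right) + 3 = 1287 \cdot \frac{54717}{147976} + 3 = \frac{70420779}{147976} + 3 = \frac{70864707}{147976}$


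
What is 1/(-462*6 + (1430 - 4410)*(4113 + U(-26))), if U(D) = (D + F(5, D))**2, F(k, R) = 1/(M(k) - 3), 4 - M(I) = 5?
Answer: -4/57251673 ≈ -6.9867e-8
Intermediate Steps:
M(I) = -1 (M(I) = 4 - 1*5 = 4 - 5 = -1)
F(k, R) = -1/4 (F(k, R) = 1/(-1 - 3) = 1/(-4) = -1/4)
U(D) = (-1/4 + D)**2 (U(D) = (D - 1/4)**2 = (-1/4 + D)**2)
1/(-462*6 + (1430 - 4410)*(4113 + U(-26))) = 1/(-462*6 + (1430 - 4410)*(4113 + (-1 + 4*(-26))**2/16)) = 1/(-2772 - 2980*(4113 + (-1 - 104)**2/16)) = 1/(-2772 - 2980*(4113 + (1/16)*(-105)**2)) = 1/(-2772 - 2980*(4113 + (1/16)*11025)) = 1/(-2772 - 2980*(4113 + 11025/16)) = 1/(-2772 - 2980*76833/16) = 1/(-2772 - 57240585/4) = 1/(-57251673/4) = -4/57251673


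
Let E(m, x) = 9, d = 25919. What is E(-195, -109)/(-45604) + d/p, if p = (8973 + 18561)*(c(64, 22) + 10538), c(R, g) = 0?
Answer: -528613/4893546867 ≈ -0.00010802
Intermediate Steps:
p = 290153292 (p = (8973 + 18561)*(0 + 10538) = 27534*10538 = 290153292)
E(-195, -109)/(-45604) + d/p = 9/(-45604) + 25919/290153292 = 9*(-1/45604) + 25919*(1/290153292) = -9/45604 + 25919/290153292 = -528613/4893546867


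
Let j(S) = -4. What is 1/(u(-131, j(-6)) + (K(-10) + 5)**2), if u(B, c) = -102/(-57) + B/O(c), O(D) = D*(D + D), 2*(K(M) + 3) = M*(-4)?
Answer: 608/292871 ≈ 0.0020760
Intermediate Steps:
K(M) = -3 - 2*M (K(M) = -3 + (M*(-4))/2 = -3 + (-4*M)/2 = -3 - 2*M)
O(D) = 2*D**2 (O(D) = D*(2*D) = 2*D**2)
u(B, c) = 34/19 + B/(2*c**2) (u(B, c) = -102/(-57) + B/((2*c**2)) = -102*(-1/57) + B*(1/(2*c**2)) = 34/19 + B/(2*c**2))
1/(u(-131, j(-6)) + (K(-10) + 5)**2) = 1/((34/19 + (1/2)*(-131)/(-4)**2) + ((-3 - 2*(-10)) + 5)**2) = 1/((34/19 + (1/2)*(-131)*(1/16)) + ((-3 + 20) + 5)**2) = 1/((34/19 - 131/32) + (17 + 5)**2) = 1/(-1401/608 + 22**2) = 1/(-1401/608 + 484) = 1/(292871/608) = 608/292871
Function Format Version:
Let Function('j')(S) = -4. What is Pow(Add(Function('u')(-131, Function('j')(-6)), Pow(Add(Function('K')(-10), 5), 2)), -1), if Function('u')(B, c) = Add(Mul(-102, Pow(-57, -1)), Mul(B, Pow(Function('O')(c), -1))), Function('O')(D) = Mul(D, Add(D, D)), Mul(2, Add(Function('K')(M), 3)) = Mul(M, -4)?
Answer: Rational(608, 292871) ≈ 0.0020760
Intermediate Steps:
Function('K')(M) = Add(-3, Mul(-2, M)) (Function('K')(M) = Add(-3, Mul(Rational(1, 2), Mul(M, -4))) = Add(-3, Mul(Rational(1, 2), Mul(-4, M))) = Add(-3, Mul(-2, M)))
Function('O')(D) = Mul(2, Pow(D, 2)) (Function('O')(D) = Mul(D, Mul(2, D)) = Mul(2, Pow(D, 2)))
Function('u')(B, c) = Add(Rational(34, 19), Mul(Rational(1, 2), B, Pow(c, -2))) (Function('u')(B, c) = Add(Mul(-102, Pow(-57, -1)), Mul(B, Pow(Mul(2, Pow(c, 2)), -1))) = Add(Mul(-102, Rational(-1, 57)), Mul(B, Mul(Rational(1, 2), Pow(c, -2)))) = Add(Rational(34, 19), Mul(Rational(1, 2), B, Pow(c, -2))))
Pow(Add(Function('u')(-131, Function('j')(-6)), Pow(Add(Function('K')(-10), 5), 2)), -1) = Pow(Add(Add(Rational(34, 19), Mul(Rational(1, 2), -131, Pow(-4, -2))), Pow(Add(Add(-3, Mul(-2, -10)), 5), 2)), -1) = Pow(Add(Add(Rational(34, 19), Mul(Rational(1, 2), -131, Rational(1, 16))), Pow(Add(Add(-3, 20), 5), 2)), -1) = Pow(Add(Add(Rational(34, 19), Rational(-131, 32)), Pow(Add(17, 5), 2)), -1) = Pow(Add(Rational(-1401, 608), Pow(22, 2)), -1) = Pow(Add(Rational(-1401, 608), 484), -1) = Pow(Rational(292871, 608), -1) = Rational(608, 292871)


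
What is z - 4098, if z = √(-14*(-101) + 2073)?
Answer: -4098 + √3487 ≈ -4038.9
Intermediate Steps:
z = √3487 (z = √(1414 + 2073) = √3487 ≈ 59.051)
z - 4098 = √3487 - 4098 = -4098 + √3487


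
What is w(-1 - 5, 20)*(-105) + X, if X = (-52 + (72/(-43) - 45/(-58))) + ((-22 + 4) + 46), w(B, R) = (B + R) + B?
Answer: -2157057/2494 ≈ -864.90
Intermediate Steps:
w(B, R) = R + 2*B
X = -62097/2494 (X = (-52 + (72*(-1/43) - 45*(-1/58))) + (-18 + 46) = (-52 + (-72/43 + 45/58)) + 28 = (-52 - 2241/2494) + 28 = -131929/2494 + 28 = -62097/2494 ≈ -24.899)
w(-1 - 5, 20)*(-105) + X = (20 + 2*(-1 - 5))*(-105) - 62097/2494 = (20 + 2*(-6))*(-105) - 62097/2494 = (20 - 12)*(-105) - 62097/2494 = 8*(-105) - 62097/2494 = -840 - 62097/2494 = -2157057/2494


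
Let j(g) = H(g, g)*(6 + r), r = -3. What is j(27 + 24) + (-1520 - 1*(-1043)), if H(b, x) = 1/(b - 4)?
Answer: -22416/47 ≈ -476.94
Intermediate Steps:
H(b, x) = 1/(-4 + b)
j(g) = 3/(-4 + g) (j(g) = (6 - 3)/(-4 + g) = 3/(-4 + g))
j(27 + 24) + (-1520 - 1*(-1043)) = 3/(-4 + (27 + 24)) + (-1520 - 1*(-1043)) = 3/(-4 + 51) + (-1520 + 1043) = 3/47 - 477 = -22416/47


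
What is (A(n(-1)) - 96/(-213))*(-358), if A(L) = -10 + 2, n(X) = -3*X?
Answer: 191888/71 ≈ 2702.6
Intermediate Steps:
A(L) = -8
(A(n(-1)) - 96/(-213))*(-358) = (-8 - 96/(-213))*(-358) = (-8 - 96*(-1/213))*(-358) = (-8 + 32/71)*(-358) = -536/71*(-358) = 191888/71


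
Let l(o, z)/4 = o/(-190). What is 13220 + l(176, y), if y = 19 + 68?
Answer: 1255548/95 ≈ 13216.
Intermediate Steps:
y = 87
l(o, z) = -2*o/95 (l(o, z) = 4*(o/(-190)) = 4*(o*(-1/190)) = 4*(-o/190) = -2*o/95)
13220 + l(176, y) = 13220 - 2/95*176 = 13220 - 352/95 = 1255548/95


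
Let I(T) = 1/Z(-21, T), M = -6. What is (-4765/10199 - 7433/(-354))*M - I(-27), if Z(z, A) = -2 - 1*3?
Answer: -370010044/3008705 ≈ -122.98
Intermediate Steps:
Z(z, A) = -5 (Z(z, A) = -2 - 3 = -5)
I(T) = -⅕ (I(T) = 1/(-5) = -⅕)
(-4765/10199 - 7433/(-354))*M - I(-27) = (-4765/10199 - 7433/(-354))*(-6) - 1*(-⅕) = (-4765*1/10199 - 7433*(-1/354))*(-6) + ⅕ = (-4765/10199 + 7433/354)*(-6) + ⅕ = (74122357/3610446)*(-6) + ⅕ = -74122357/601741 + ⅕ = -370010044/3008705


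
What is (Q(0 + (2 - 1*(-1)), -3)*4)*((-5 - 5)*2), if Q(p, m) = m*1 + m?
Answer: 480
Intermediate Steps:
Q(p, m) = 2*m (Q(p, m) = m + m = 2*m)
(Q(0 + (2 - 1*(-1)), -3)*4)*((-5 - 5)*2) = ((2*(-3))*4)*((-5 - 5)*2) = (-6*4)*(-10*2) = -24*(-20) = 480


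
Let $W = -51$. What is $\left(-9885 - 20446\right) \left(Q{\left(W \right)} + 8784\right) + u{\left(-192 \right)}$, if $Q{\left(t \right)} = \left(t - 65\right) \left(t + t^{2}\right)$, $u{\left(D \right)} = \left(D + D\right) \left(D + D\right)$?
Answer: $8705629752$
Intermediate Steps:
$u{\left(D \right)} = 4 D^{2}$ ($u{\left(D \right)} = 2 D 2 D = 4 D^{2}$)
$Q{\left(t \right)} = \left(-65 + t\right) \left(t + t^{2}\right)$
$\left(-9885 - 20446\right) \left(Q{\left(W \right)} + 8784\right) + u{\left(-192 \right)} = \left(-9885 - 20446\right) \left(- 51 \left(-65 + \left(-51\right)^{2} - -3264\right) + 8784\right) + 4 \left(-192\right)^{2} = - 30331 \left(- 51 \left(-65 + 2601 + 3264\right) + 8784\right) + 4 \cdot 36864 = - 30331 \left(\left(-51\right) 5800 + 8784\right) + 147456 = - 30331 \left(-295800 + 8784\right) + 147456 = \left(-30331\right) \left(-287016\right) + 147456 = 8705482296 + 147456 = 8705629752$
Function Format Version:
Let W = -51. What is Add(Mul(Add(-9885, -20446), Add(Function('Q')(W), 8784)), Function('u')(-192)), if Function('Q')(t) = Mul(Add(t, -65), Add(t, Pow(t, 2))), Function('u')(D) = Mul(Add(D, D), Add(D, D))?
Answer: 8705629752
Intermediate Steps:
Function('u')(D) = Mul(4, Pow(D, 2)) (Function('u')(D) = Mul(Mul(2, D), Mul(2, D)) = Mul(4, Pow(D, 2)))
Function('Q')(t) = Mul(Add(-65, t), Add(t, Pow(t, 2)))
Add(Mul(Add(-9885, -20446), Add(Function('Q')(W), 8784)), Function('u')(-192)) = Add(Mul(Add(-9885, -20446), Add(Mul(-51, Add(-65, Pow(-51, 2), Mul(-64, -51))), 8784)), Mul(4, Pow(-192, 2))) = Add(Mul(-30331, Add(Mul(-51, Add(-65, 2601, 3264)), 8784)), Mul(4, 36864)) = Add(Mul(-30331, Add(Mul(-51, 5800), 8784)), 147456) = Add(Mul(-30331, Add(-295800, 8784)), 147456) = Add(Mul(-30331, -287016), 147456) = Add(8705482296, 147456) = 8705629752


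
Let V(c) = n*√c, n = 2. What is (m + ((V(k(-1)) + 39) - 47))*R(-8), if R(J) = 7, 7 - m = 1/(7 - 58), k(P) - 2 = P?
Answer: 364/51 ≈ 7.1373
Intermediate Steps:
k(P) = 2 + P
m = 358/51 (m = 7 - 1/(7 - 58) = 7 - 1/(-51) = 7 - 1*(-1/51) = 7 + 1/51 = 358/51 ≈ 7.0196)
V(c) = 2*√c
(m + ((V(k(-1)) + 39) - 47))*R(-8) = (358/51 + ((2*√(2 - 1) + 39) - 47))*7 = (358/51 + ((2*√1 + 39) - 47))*7 = (358/51 + ((2*1 + 39) - 47))*7 = (358/51 + ((2 + 39) - 47))*7 = (358/51 + (41 - 47))*7 = (358/51 - 6)*7 = (52/51)*7 = 364/51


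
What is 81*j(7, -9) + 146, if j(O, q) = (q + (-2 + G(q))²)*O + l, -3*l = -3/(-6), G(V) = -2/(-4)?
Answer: -14779/4 ≈ -3694.8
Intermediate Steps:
G(V) = ½ (G(V) = -2*(-¼) = ½)
l = -⅙ (l = -(-1)/(-6) = -(-1)*(-1)/6 = -⅓*½ = -⅙ ≈ -0.16667)
j(O, q) = -⅙ + O*(9/4 + q) (j(O, q) = (q + (-2 + ½)²)*O - ⅙ = (q + (-3/2)²)*O - ⅙ = (q + 9/4)*O - ⅙ = (9/4 + q)*O - ⅙ = O*(9/4 + q) - ⅙ = -⅙ + O*(9/4 + q))
81*j(7, -9) + 146 = 81*(-⅙ + (9/4)*7 + 7*(-9)) + 146 = 81*(-⅙ + 63/4 - 63) + 146 = 81*(-569/12) + 146 = -15363/4 + 146 = -14779/4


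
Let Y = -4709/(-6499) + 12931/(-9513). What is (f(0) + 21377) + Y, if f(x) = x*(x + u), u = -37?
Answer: 1321593505247/61824987 ≈ 21376.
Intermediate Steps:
f(x) = x*(-37 + x) (f(x) = x*(x - 37) = x*(-37 + x))
Y = -39241852/61824987 (Y = -4709*(-1/6499) + 12931*(-1/9513) = 4709/6499 - 12931/9513 = -39241852/61824987 ≈ -0.63472)
(f(0) + 21377) + Y = (0*(-37 + 0) + 21377) - 39241852/61824987 = (0*(-37) + 21377) - 39241852/61824987 = (0 + 21377) - 39241852/61824987 = 21377 - 39241852/61824987 = 1321593505247/61824987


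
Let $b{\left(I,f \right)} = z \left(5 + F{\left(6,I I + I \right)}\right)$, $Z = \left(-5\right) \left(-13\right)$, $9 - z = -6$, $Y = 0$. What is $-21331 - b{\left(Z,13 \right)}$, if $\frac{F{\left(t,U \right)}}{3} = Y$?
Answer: $-21406$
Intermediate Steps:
$F{\left(t,U \right)} = 0$ ($F{\left(t,U \right)} = 3 \cdot 0 = 0$)
$z = 15$ ($z = 9 - -6 = 9 + 6 = 15$)
$Z = 65$
$b{\left(I,f \right)} = 75$ ($b{\left(I,f \right)} = 15 \left(5 + 0\right) = 15 \cdot 5 = 75$)
$-21331 - b{\left(Z,13 \right)} = -21331 - 75 = -21406$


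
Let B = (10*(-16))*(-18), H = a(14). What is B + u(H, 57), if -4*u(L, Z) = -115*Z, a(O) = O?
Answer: 18075/4 ≈ 4518.8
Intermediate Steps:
H = 14
u(L, Z) = 115*Z/4 (u(L, Z) = -(-115)*Z/4 = 115*Z/4)
B = 2880 (B = -160*(-18) = 2880)
B + u(H, 57) = 2880 + (115/4)*57 = 2880 + 6555/4 = 18075/4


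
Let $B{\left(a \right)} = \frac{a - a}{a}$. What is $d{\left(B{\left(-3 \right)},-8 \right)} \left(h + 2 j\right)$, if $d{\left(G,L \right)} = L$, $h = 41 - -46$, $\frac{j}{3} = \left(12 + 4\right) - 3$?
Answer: $-1320$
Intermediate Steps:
$B{\left(a \right)} = 0$ ($B{\left(a \right)} = \frac{0}{a} = 0$)
$j = 39$ ($j = 3 \left(\left(12 + 4\right) - 3\right) = 3 \left(16 - 3\right) = 3 \cdot 13 = 39$)
$h = 87$ ($h = 41 + 46 = 87$)
$d{\left(B{\left(-3 \right)},-8 \right)} \left(h + 2 j\right) = - 8 \left(87 + 2 \cdot 39\right) = - 8 \left(87 + 78\right) = \left(-8\right) 165 = -1320$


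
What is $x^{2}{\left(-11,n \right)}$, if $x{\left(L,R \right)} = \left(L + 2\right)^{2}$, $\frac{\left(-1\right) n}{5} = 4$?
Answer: $6561$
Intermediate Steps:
$n = -20$ ($n = \left(-5\right) 4 = -20$)
$x{\left(L,R \right)} = \left(2 + L\right)^{2}$
$x^{2}{\left(-11,n \right)} = \left(\left(2 - 11\right)^{2}\right)^{2} = \left(\left(-9\right)^{2}\right)^{2} = 81^{2} = 6561$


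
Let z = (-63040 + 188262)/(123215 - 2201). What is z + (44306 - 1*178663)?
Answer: -8129476388/60507 ≈ -1.3436e+5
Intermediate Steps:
z = 62611/60507 (z = 125222/121014 = 125222*(1/121014) = 62611/60507 ≈ 1.0348)
z + (44306 - 1*178663) = 62611/60507 + (44306 - 1*178663) = 62611/60507 + (44306 - 178663) = 62611/60507 - 134357 = -8129476388/60507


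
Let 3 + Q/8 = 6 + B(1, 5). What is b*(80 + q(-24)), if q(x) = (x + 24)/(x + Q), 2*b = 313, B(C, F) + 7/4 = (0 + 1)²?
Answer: 12520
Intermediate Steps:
B(C, F) = -¾ (B(C, F) = -7/4 + (0 + 1)² = -7/4 + 1² = -7/4 + 1 = -¾)
Q = 18 (Q = -24 + 8*(6 - ¾) = -24 + 8*(21/4) = -24 + 42 = 18)
b = 313/2 (b = (½)*313 = 313/2 ≈ 156.50)
q(x) = (24 + x)/(18 + x) (q(x) = (x + 24)/(x + 18) = (24 + x)/(18 + x))
b*(80 + q(-24)) = 313*(80 + (24 - 24)/(18 - 24))/2 = 313*(80 + 0/(-6))/2 = 313*(80 - ⅙*0)/2 = 313*(80 + 0)/2 = (313/2)*80 = 12520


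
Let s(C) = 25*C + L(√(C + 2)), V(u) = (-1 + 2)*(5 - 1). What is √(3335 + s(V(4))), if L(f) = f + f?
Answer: √(3435 + 2*√6) ≈ 58.651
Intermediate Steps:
L(f) = 2*f
V(u) = 4 (V(u) = 1*4 = 4)
s(C) = 2*√(2 + C) + 25*C (s(C) = 25*C + 2*√(C + 2) = 25*C + 2*√(2 + C) = 2*√(2 + C) + 25*C)
√(3335 + s(V(4))) = √(3335 + (2*√(2 + 4) + 25*4)) = √(3335 + (2*√6 + 100)) = √(3335 + (100 + 2*√6)) = √(3435 + 2*√6)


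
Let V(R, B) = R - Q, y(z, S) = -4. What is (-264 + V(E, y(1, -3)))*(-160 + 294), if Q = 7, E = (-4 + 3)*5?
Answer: -36984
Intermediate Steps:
E = -5 (E = -1*5 = -5)
V(R, B) = -7 + R (V(R, B) = R - 1*7 = R - 7 = -7 + R)
(-264 + V(E, y(1, -3)))*(-160 + 294) = (-264 + (-7 - 5))*(-160 + 294) = (-264 - 12)*134 = -276*134 = -36984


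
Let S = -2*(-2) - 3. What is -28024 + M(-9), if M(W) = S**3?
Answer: -28023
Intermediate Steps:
S = 1 (S = 4 - 3 = 1)
M(W) = 1 (M(W) = 1**3 = 1)
-28024 + M(-9) = -28024 + 1 = -28023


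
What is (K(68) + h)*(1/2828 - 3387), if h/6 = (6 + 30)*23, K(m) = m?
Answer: -12059249665/707 ≈ -1.7057e+7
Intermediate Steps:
h = 4968 (h = 6*((6 + 30)*23) = 6*(36*23) = 6*828 = 4968)
(K(68) + h)*(1/2828 - 3387) = (68 + 4968)*(1/2828 - 3387) = 5036*(1/2828 - 3387) = 5036*(-9578435/2828) = -12059249665/707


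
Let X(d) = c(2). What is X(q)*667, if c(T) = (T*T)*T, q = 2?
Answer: 5336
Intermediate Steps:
c(T) = T³ (c(T) = T²*T = T³)
X(d) = 8 (X(d) = 2³ = 8)
X(q)*667 = 8*667 = 5336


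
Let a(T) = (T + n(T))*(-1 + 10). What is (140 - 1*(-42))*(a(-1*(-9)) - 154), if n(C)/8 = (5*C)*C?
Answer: 5293834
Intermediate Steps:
n(C) = 40*C**2 (n(C) = 8*((5*C)*C) = 8*(5*C**2) = 40*C**2)
a(T) = 9*T + 360*T**2 (a(T) = (T + 40*T**2)*(-1 + 10) = (T + 40*T**2)*9 = 9*T + 360*T**2)
(140 - 1*(-42))*(a(-1*(-9)) - 154) = (140 - 1*(-42))*(9*(-1*(-9))*(1 + 40*(-1*(-9))) - 154) = (140 + 42)*(9*9*(1 + 40*9) - 154) = 182*(9*9*(1 + 360) - 154) = 182*(9*9*361 - 154) = 182*(29241 - 154) = 182*29087 = 5293834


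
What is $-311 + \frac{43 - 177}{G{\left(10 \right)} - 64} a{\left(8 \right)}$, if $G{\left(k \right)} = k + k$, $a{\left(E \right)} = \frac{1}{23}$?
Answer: $- \frac{157299}{506} \approx -310.87$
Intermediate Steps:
$a{\left(E \right)} = \frac{1}{23}$
$G{\left(k \right)} = 2 k$
$-311 + \frac{43 - 177}{G{\left(10 \right)} - 64} a{\left(8 \right)} = -311 + \frac{43 - 177}{2 \cdot 10 - 64} \cdot \frac{1}{23} = -311 + - \frac{134}{20 - 64} \cdot \frac{1}{23} = -311 + - \frac{134}{-44} \cdot \frac{1}{23} = -311 + \left(-134\right) \left(- \frac{1}{44}\right) \frac{1}{23} = -311 + \frac{67}{22} \cdot \frac{1}{23} = -311 + \frac{67}{506} = - \frac{157299}{506}$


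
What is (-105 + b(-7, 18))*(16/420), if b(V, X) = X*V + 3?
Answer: -304/35 ≈ -8.6857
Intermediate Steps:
b(V, X) = 3 + V*X (b(V, X) = V*X + 3 = 3 + V*X)
(-105 + b(-7, 18))*(16/420) = (-105 + (3 - 7*18))*(16/420) = (-105 + (3 - 126))*(16*(1/420)) = (-105 - 123)*(4/105) = -228*4/105 = -304/35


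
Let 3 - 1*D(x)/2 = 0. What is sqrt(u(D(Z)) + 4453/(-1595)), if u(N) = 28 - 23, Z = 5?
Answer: sqrt(5617590)/1595 ≈ 1.4860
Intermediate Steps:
D(x) = 6 (D(x) = 6 - 2*0 = 6 + 0 = 6)
u(N) = 5
sqrt(u(D(Z)) + 4453/(-1595)) = sqrt(5 + 4453/(-1595)) = sqrt(5 + 4453*(-1/1595)) = sqrt(5 - 4453/1595) = sqrt(3522/1595) = sqrt(5617590)/1595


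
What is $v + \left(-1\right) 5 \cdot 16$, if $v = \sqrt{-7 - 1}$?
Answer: $-80 + 2 i \sqrt{2} \approx -80.0 + 2.8284 i$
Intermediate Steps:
$v = 2 i \sqrt{2}$ ($v = \sqrt{-8} = 2 i \sqrt{2} \approx 2.8284 i$)
$v + \left(-1\right) 5 \cdot 16 = 2 i \sqrt{2} + \left(-1\right) 5 \cdot 16 = 2 i \sqrt{2} - 80 = -80 + 2 i \sqrt{2}$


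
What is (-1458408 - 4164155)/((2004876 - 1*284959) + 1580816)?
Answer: -5622563/3300733 ≈ -1.7034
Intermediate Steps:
(-1458408 - 4164155)/((2004876 - 1*284959) + 1580816) = -5622563/((2004876 - 284959) + 1580816) = -5622563/(1719917 + 1580816) = -5622563/3300733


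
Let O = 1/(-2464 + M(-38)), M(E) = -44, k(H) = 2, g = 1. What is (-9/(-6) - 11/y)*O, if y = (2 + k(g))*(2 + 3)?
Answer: -1/2640 ≈ -0.00037879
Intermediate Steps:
y = 20 (y = (2 + 2)*(2 + 3) = 4*5 = 20)
O = -1/2508 (O = 1/(-2464 - 44) = 1/(-2508) = -1/2508 ≈ -0.00039872)
(-9/(-6) - 11/y)*O = (-9/(-6) - 11/20)*(-1/2508) = (-9*(-1/6) - 11*1/20)*(-1/2508) = (3/2 - 11/20)*(-1/2508) = (19/20)*(-1/2508) = -1/2640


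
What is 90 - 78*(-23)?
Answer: 1884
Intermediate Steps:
90 - 78*(-23) = 90 + 1794 = 1884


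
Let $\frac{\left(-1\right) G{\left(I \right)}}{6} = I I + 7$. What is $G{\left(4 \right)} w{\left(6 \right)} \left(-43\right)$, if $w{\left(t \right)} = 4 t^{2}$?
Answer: $854496$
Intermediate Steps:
$G{\left(I \right)} = -42 - 6 I^{2}$ ($G{\left(I \right)} = - 6 \left(I I + 7\right) = - 6 \left(I^{2} + 7\right) = - 6 \left(7 + I^{2}\right) = -42 - 6 I^{2}$)
$G{\left(4 \right)} w{\left(6 \right)} \left(-43\right) = \left(-42 - 6 \cdot 4^{2}\right) 4 \cdot 6^{2} \left(-43\right) = \left(-42 - 96\right) 4 \cdot 36 \left(-43\right) = \left(-42 - 96\right) 144 \left(-43\right) = \left(-138\right) 144 \left(-43\right) = \left(-19872\right) \left(-43\right) = 854496$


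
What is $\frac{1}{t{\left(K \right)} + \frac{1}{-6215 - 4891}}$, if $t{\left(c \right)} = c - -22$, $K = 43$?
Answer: $\frac{11106}{721889} \approx 0.015385$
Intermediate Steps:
$t{\left(c \right)} = 22 + c$ ($t{\left(c \right)} = c + 22 = 22 + c$)
$\frac{1}{t{\left(K \right)} + \frac{1}{-6215 - 4891}} = \frac{1}{\left(22 + 43\right) + \frac{1}{-6215 - 4891}} = \frac{1}{65 + \frac{1}{-11106}} = \frac{1}{65 - \frac{1}{11106}} = \frac{1}{\frac{721889}{11106}} = \frac{11106}{721889}$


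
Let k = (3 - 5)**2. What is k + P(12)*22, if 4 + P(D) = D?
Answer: 180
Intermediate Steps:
P(D) = -4 + D
k = 4 (k = (-2)**2 = 4)
k + P(12)*22 = 4 + (-4 + 12)*22 = 4 + 8*22 = 4 + 176 = 180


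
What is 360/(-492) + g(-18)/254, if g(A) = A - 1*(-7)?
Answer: -8071/10414 ≈ -0.77501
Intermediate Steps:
g(A) = 7 + A (g(A) = A + 7 = 7 + A)
360/(-492) + g(-18)/254 = 360/(-492) + (7 - 18)/254 = 360*(-1/492) - 11*1/254 = -30/41 - 11/254 = -8071/10414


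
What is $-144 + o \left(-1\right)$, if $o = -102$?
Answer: $-42$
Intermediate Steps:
$-144 + o \left(-1\right) = -144 - -102 = -144 + 102 = -42$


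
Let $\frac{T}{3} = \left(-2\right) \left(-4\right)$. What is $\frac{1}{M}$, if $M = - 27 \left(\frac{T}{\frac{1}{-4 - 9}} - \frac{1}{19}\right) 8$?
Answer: $\frac{19}{1280664} \approx 1.4836 \cdot 10^{-5}$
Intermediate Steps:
$T = 24$ ($T = 3 \left(\left(-2\right) \left(-4\right)\right) = 3 \cdot 8 = 24$)
$M = \frac{1280664}{19}$ ($M = - 27 \left(\frac{24}{\frac{1}{-4 - 9}} - \frac{1}{19}\right) 8 = - 27 \left(\frac{24}{\frac{1}{-13}} - \frac{1}{19}\right) 8 = - 27 \left(\frac{24}{- \frac{1}{13}} - \frac{1}{19}\right) 8 = - 27 \left(24 \left(-13\right) - \frac{1}{19}\right) 8 = - 27 \left(-312 - \frac{1}{19}\right) 8 = \left(-27\right) \left(- \frac{5929}{19}\right) 8 = \frac{160083}{19} \cdot 8 = \frac{1280664}{19} \approx 67403.0$)
$\frac{1}{M} = \frac{1}{\frac{1280664}{19}} = \frac{19}{1280664}$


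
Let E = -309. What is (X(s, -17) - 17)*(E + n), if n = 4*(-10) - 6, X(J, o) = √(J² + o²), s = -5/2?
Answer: 6035 - 355*√1181/2 ≈ -64.908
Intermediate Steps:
s = -5/2 (s = -5*½ = -5/2 ≈ -2.5000)
n = -46 (n = -40 - 6 = -46)
(X(s, -17) - 17)*(E + n) = (√((-5/2)² + (-17)²) - 17)*(-309 - 46) = (√(25/4 + 289) - 17)*(-355) = (√(1181/4) - 17)*(-355) = (√1181/2 - 17)*(-355) = (-17 + √1181/2)*(-355) = 6035 - 355*√1181/2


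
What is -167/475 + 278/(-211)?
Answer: -167287/100225 ≈ -1.6691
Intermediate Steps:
-167/475 + 278/(-211) = -167*1/475 + 278*(-1/211) = -167/475 - 278/211 = -167287/100225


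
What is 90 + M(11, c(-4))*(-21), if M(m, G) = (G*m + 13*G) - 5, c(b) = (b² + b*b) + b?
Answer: -13917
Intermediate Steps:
c(b) = b + 2*b² (c(b) = (b² + b²) + b = 2*b² + b = b + 2*b²)
M(m, G) = -5 + 13*G + G*m (M(m, G) = (13*G + G*m) - 5 = -5 + 13*G + G*m)
90 + M(11, c(-4))*(-21) = 90 + (-5 + 13*(-4*(1 + 2*(-4))) - 4*(1 + 2*(-4))*11)*(-21) = 90 + (-5 + 13*(-4*(1 - 8)) - 4*(1 - 8)*11)*(-21) = 90 + (-5 + 13*(-4*(-7)) - 4*(-7)*11)*(-21) = 90 + (-5 + 13*28 + 28*11)*(-21) = 90 + (-5 + 364 + 308)*(-21) = 90 + 667*(-21) = 90 - 14007 = -13917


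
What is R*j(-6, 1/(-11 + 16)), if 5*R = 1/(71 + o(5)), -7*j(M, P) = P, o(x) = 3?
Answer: -1/12950 ≈ -7.7220e-5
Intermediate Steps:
j(M, P) = -P/7
R = 1/370 (R = 1/(5*(71 + 3)) = (⅕)/74 = (⅕)*(1/74) = 1/370 ≈ 0.0027027)
R*j(-6, 1/(-11 + 16)) = (-1/(7*(-11 + 16)))/370 = (-⅐/5)/370 = (-⅐*⅕)/370 = (1/370)*(-1/35) = -1/12950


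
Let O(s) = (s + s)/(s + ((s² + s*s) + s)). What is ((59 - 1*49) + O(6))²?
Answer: 5041/49 ≈ 102.88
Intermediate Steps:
O(s) = 2*s/(2*s + 2*s²) (O(s) = (2*s)/(s + ((s² + s²) + s)) = (2*s)/(s + (2*s² + s)) = (2*s)/(s + (s + 2*s²)) = (2*s)/(2*s + 2*s²) = 2*s/(2*s + 2*s²))
((59 - 1*49) + O(6))² = ((59 - 1*49) + 1/(1 + 6))² = ((59 - 49) + 1/7)² = (10 + ⅐)² = (71/7)² = 5041/49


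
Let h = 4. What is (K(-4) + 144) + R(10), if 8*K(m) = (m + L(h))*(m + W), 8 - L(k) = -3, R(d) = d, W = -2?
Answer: 595/4 ≈ 148.75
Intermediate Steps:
L(k) = 11 (L(k) = 8 - 1*(-3) = 8 + 3 = 11)
K(m) = (-2 + m)*(11 + m)/8 (K(m) = ((m + 11)*(m - 2))/8 = ((11 + m)*(-2 + m))/8 = ((-2 + m)*(11 + m))/8 = (-2 + m)*(11 + m)/8)
(K(-4) + 144) + R(10) = ((-11/4 + (1/8)*(-4)**2 + (9/8)*(-4)) + 144) + 10 = ((-11/4 + (1/8)*16 - 9/2) + 144) + 10 = ((-11/4 + 2 - 9/2) + 144) + 10 = (-21/4 + 144) + 10 = 555/4 + 10 = 595/4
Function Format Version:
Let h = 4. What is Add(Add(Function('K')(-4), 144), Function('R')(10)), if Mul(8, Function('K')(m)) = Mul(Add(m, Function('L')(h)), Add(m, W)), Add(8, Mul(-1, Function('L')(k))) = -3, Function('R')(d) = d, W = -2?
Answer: Rational(595, 4) ≈ 148.75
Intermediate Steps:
Function('L')(k) = 11 (Function('L')(k) = Add(8, Mul(-1, -3)) = Add(8, 3) = 11)
Function('K')(m) = Mul(Rational(1, 8), Add(-2, m), Add(11, m)) (Function('K')(m) = Mul(Rational(1, 8), Mul(Add(m, 11), Add(m, -2))) = Mul(Rational(1, 8), Mul(Add(11, m), Add(-2, m))) = Mul(Rational(1, 8), Mul(Add(-2, m), Add(11, m))) = Mul(Rational(1, 8), Add(-2, m), Add(11, m)))
Add(Add(Function('K')(-4), 144), Function('R')(10)) = Add(Add(Add(Rational(-11, 4), Mul(Rational(1, 8), Pow(-4, 2)), Mul(Rational(9, 8), -4)), 144), 10) = Add(Add(Add(Rational(-11, 4), Mul(Rational(1, 8), 16), Rational(-9, 2)), 144), 10) = Add(Add(Add(Rational(-11, 4), 2, Rational(-9, 2)), 144), 10) = Add(Add(Rational(-21, 4), 144), 10) = Add(Rational(555, 4), 10) = Rational(595, 4)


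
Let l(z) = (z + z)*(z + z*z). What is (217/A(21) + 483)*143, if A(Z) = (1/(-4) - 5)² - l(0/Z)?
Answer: 4422275/63 ≈ 70195.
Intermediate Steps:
l(z) = 2*z*(z + z²) (l(z) = (2*z)*(z + z²) = 2*z*(z + z²))
A(Z) = 441/16 (A(Z) = (1/(-4) - 5)² - 2*(0/Z)²*(1 + 0/Z) = (-¼ - 5)² - 2*0²*(1 + 0) = (-21/4)² - 2*0 = 441/16 - 1*0 = 441/16 + 0 = 441/16)
(217/A(21) + 483)*143 = (217/(441/16) + 483)*143 = (217*(16/441) + 483)*143 = (496/63 + 483)*143 = (30925/63)*143 = 4422275/63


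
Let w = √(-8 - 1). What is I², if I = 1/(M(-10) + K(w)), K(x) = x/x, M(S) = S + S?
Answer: 1/361 ≈ 0.0027701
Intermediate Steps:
M(S) = 2*S
w = 3*I (w = √(-9) = 3*I ≈ 3.0*I)
K(x) = 1
I = -1/19 (I = 1/(2*(-10) + 1) = 1/(-20 + 1) = 1/(-19) = -1/19 ≈ -0.052632)
I² = (-1/19)² = 1/361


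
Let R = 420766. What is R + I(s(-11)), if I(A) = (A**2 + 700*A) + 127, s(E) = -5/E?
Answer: 50966578/121 ≈ 4.2121e+5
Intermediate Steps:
I(A) = 127 + A**2 + 700*A
R + I(s(-11)) = 420766 + (127 + (-5/(-11))**2 + 700*(-5/(-11))) = 420766 + (127 + (-5*(-1/11))**2 + 700*(-5*(-1/11))) = 420766 + (127 + (5/11)**2 + 700*(5/11)) = 420766 + (127 + 25/121 + 3500/11) = 420766 + 53892/121 = 50966578/121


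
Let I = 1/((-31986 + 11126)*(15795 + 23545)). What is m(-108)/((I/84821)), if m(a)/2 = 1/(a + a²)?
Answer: -34803430400200/2889 ≈ -1.2047e+10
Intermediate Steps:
I = -1/820632400 (I = 1/(-20860*39340) = 1/(-820632400) = -1/820632400 ≈ -1.2186e-9)
m(a) = 2/(a + a²)
m(-108)/((I/84821)) = (2/(-108*(1 - 108)))/((-1/820632400/84821)) = (2*(-1/108)/(-107))/((-1/820632400*1/84821)) = (2*(-1/108)*(-1/107))/(-1/69606860800400) = (1/5778)*(-69606860800400) = -34803430400200/2889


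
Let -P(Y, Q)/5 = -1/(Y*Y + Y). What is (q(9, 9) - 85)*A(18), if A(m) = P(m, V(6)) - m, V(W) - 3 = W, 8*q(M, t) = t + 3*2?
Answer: 215285/144 ≈ 1495.0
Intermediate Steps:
q(M, t) = ¾ + t/8 (q(M, t) = (t + 3*2)/8 = (t + 6)/8 = (6 + t)/8 = ¾ + t/8)
V(W) = 3 + W
P(Y, Q) = 5/(Y + Y²) (P(Y, Q) = -(-5)/(Y*Y + Y) = -(-5)/(Y² + Y) = -(-5)/(Y + Y²) = 5/(Y + Y²))
A(m) = -m + 5/(m*(1 + m)) (A(m) = 5/(m*(1 + m)) - m = -m + 5/(m*(1 + m)))
(q(9, 9) - 85)*A(18) = ((¾ + (⅛)*9) - 85)*(-1*18 + 5/(18*(1 + 18))) = ((¾ + 9/8) - 85)*(-18 + 5*(1/18)/19) = (15/8 - 85)*(-18 + 5*(1/18)*(1/19)) = -665*(-18 + 5/342)/8 = -665/8*(-6151/342) = 215285/144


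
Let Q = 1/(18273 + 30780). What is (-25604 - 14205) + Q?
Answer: -1952750876/49053 ≈ -39809.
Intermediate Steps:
Q = 1/49053 ≈ 2.0386e-5
(-25604 - 14205) + Q = (-25604 - 14205) + 1/49053 = -39809 + 1/49053 = -1952750876/49053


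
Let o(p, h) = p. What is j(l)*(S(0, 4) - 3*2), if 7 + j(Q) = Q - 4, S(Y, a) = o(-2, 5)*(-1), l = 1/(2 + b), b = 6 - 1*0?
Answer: 87/2 ≈ 43.500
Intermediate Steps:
b = 6 (b = 6 + 0 = 6)
l = ⅛ (l = 1/(2 + 6) = 1/8 = ⅛ ≈ 0.12500)
S(Y, a) = 2 (S(Y, a) = -2*(-1) = 2)
j(Q) = -11 + Q (j(Q) = -7 + (Q - 4) = -7 + (-4 + Q) = -11 + Q)
j(l)*(S(0, 4) - 3*2) = (-11 + ⅛)*(2 - 3*2) = -87*(2 - 6)/8 = -87/8*(-4) = 87/2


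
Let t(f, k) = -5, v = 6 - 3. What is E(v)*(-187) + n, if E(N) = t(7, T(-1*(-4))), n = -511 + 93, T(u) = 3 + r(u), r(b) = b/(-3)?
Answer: 517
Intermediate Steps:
r(b) = -b/3 (r(b) = b*(-1/3) = -b/3)
T(u) = 3 - u/3
n = -418
v = 3
E(N) = -5
E(v)*(-187) + n = -5*(-187) - 418 = 935 - 418 = 517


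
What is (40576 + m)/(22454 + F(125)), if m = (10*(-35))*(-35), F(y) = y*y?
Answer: 52826/38079 ≈ 1.3873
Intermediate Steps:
F(y) = y²
m = 12250 (m = -350*(-35) = 12250)
(40576 + m)/(22454 + F(125)) = (40576 + 12250)/(22454 + 125²) = 52826/(22454 + 15625) = 52826/38079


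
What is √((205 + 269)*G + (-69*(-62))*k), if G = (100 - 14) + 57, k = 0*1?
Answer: √67782 ≈ 260.35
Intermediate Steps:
k = 0
G = 143 (G = 86 + 57 = 143)
√((205 + 269)*G + (-69*(-62))*k) = √((205 + 269)*143 - 69*(-62)*0) = √(474*143 + 4278*0) = √(67782 + 0) = √67782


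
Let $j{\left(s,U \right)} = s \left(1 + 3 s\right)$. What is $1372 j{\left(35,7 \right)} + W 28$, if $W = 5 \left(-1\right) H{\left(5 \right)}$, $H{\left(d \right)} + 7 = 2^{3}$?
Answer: $5089980$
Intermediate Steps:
$H{\left(d \right)} = 1$ ($H{\left(d \right)} = -7 + 2^{3} = -7 + 8 = 1$)
$W = -5$ ($W = 5 \left(-1\right) 1 = \left(-5\right) 1 = -5$)
$1372 j{\left(35,7 \right)} + W 28 = 1372 \cdot 35 \left(1 + 3 \cdot 35\right) - 140 = 1372 \cdot 35 \left(1 + 105\right) - 140 = 1372 \cdot 35 \cdot 106 - 140 = 1372 \cdot 3710 - 140 = 5090120 - 140 = 5089980$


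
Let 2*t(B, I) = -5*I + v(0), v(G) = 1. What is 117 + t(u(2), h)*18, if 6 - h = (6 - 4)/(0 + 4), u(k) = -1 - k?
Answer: -243/2 ≈ -121.50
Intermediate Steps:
h = 11/2 (h = 6 - (6 - 4)/(0 + 4) = 6 - 2/4 = 6 - 1*½ = 6 - ½ = 11/2 ≈ 5.5000)
t(B, I) = ½ - 5*I/2 (t(B, I) = (-5*I + 1)/2 = (1 - 5*I)/2 = ½ - 5*I/2)
117 + t(u(2), h)*18 = 117 + (½ - 5/2*11/2)*18 = 117 + (½ - 55/4)*18 = 117 - 53/4*18 = 117 - 477/2 = -243/2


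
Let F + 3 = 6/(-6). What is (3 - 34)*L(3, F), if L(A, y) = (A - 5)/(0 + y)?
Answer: -31/2 ≈ -15.500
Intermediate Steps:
F = -4 (F = -3 + 6/(-6) = -3 + 6*(-1/6) = -3 - 1 = -4)
L(A, y) = (-5 + A)/y
(3 - 34)*L(3, F) = (3 - 34)*((-5 + 3)/(-4)) = -(-31)*(-2)/4 = -31*1/2 = -31/2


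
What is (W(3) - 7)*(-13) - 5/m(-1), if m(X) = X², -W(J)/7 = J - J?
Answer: 86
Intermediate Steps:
W(J) = 0 (W(J) = -7*(J - J) = -7*0 = 0)
(W(3) - 7)*(-13) - 5/m(-1) = (0 - 7)*(-13) - 5/((-1)²) = -7*(-13) - 5/1 = 91 - 5*1 = 91 - 5 = 86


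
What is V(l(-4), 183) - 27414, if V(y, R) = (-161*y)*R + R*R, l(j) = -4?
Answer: 123927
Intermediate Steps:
V(y, R) = R² - 161*R*y (V(y, R) = -161*R*y + R² = R² - 161*R*y)
V(l(-4), 183) - 27414 = 183*(183 - 161*(-4)) - 27414 = 183*(183 + 644) - 27414 = 183*827 - 27414 = 151341 - 27414 = 123927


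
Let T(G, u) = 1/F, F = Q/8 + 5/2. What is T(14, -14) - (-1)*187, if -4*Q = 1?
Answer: 14805/79 ≈ 187.41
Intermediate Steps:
Q = -¼ (Q = -¼*1 = -¼ ≈ -0.25000)
F = 79/32 (F = -¼/8 + 5/2 = -¼*⅛ + 5*(½) = -1/32 + 5/2 = 79/32 ≈ 2.4688)
T(G, u) = 32/79 (T(G, u) = 1/(79/32) = 32/79)
T(14, -14) - (-1)*187 = 32/79 - (-1)*187 = 32/79 - 1*(-187) = 32/79 + 187 = 14805/79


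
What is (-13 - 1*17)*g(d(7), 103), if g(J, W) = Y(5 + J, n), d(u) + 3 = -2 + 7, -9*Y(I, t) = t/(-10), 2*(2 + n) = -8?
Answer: 2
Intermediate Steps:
n = -6 (n = -2 + (½)*(-8) = -2 - 4 = -6)
Y(I, t) = t/90 (Y(I, t) = -t/(9*(-10)) = -t*(-1)/(9*10) = -(-1)*t/90 = t/90)
d(u) = 2 (d(u) = -3 + (-2 + 7) = -3 + 5 = 2)
g(J, W) = -1/15 (g(J, W) = (1/90)*(-6) = -1/15)
(-13 - 1*17)*g(d(7), 103) = (-13 - 1*17)*(-1/15) = (-13 - 17)*(-1/15) = -30*(-1/15) = 2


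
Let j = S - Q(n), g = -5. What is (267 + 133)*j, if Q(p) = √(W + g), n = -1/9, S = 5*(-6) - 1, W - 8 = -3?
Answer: -12400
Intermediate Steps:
W = 5 (W = 8 - 3 = 5)
S = -31 (S = -30 - 1 = -31)
n = -⅑ (n = -1*⅑ = -⅑ ≈ -0.11111)
Q(p) = 0 (Q(p) = √(5 - 5) = √0 = 0)
j = -31 (j = -31 - 1*0 = -31 + 0 = -31)
(267 + 133)*j = (267 + 133)*(-31) = 400*(-31) = -12400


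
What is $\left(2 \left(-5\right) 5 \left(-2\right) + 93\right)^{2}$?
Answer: $37249$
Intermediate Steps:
$\left(2 \left(-5\right) 5 \left(-2\right) + 93\right)^{2} = \left(\left(-10\right) \left(-10\right) + 93\right)^{2} = \left(100 + 93\right)^{2} = 193^{2} = 37249$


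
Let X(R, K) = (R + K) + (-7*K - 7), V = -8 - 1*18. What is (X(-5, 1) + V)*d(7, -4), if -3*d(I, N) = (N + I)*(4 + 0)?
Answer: 176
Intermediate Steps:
d(I, N) = -4*I/3 - 4*N/3 (d(I, N) = -(N + I)*(4 + 0)/3 = -(I + N)*4/3 = -(4*I + 4*N)/3 = -4*I/3 - 4*N/3)
V = -26 (V = -8 - 18 = -26)
X(R, K) = -7 + R - 6*K (X(R, K) = (K + R) + (-7 - 7*K) = -7 + R - 6*K)
(X(-5, 1) + V)*d(7, -4) = ((-7 - 5 - 6*1) - 26)*(-4/3*7 - 4/3*(-4)) = ((-7 - 5 - 6) - 26)*(-28/3 + 16/3) = (-18 - 26)*(-4) = -44*(-4) = 176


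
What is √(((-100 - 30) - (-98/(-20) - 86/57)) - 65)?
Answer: I*√64457310/570 ≈ 14.085*I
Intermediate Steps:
√(((-100 - 30) - (-98/(-20) - 86/57)) - 65) = √((-130 - (-98*(-1/20) - 86*1/57)) - 65) = √((-130 - (49/10 - 86/57)) - 65) = √((-130 - 1*1933/570) - 65) = √((-130 - 1933/570) - 65) = √(-76033/570 - 65) = √(-113083/570) = I*√64457310/570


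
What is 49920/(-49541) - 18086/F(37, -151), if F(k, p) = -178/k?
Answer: 16571529851/4409149 ≈ 3758.4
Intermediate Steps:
49920/(-49541) - 18086/F(37, -151) = 49920/(-49541) - 18086/((-178/37)) = 49920*(-1/49541) - 18086/((-178*1/37)) = -49920/49541 - 18086/(-178/37) = -49920/49541 - 18086*(-37/178) = -49920/49541 + 334591/89 = 16571529851/4409149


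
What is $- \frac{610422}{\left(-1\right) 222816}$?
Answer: $\frac{101737}{37136} \approx 2.7396$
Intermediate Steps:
$- \frac{610422}{\left(-1\right) 222816} = - \frac{610422}{-222816} = \left(-610422\right) \left(- \frac{1}{222816}\right) = \frac{101737}{37136}$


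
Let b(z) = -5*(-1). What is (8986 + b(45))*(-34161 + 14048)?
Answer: -180835983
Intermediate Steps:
b(z) = 5
(8986 + b(45))*(-34161 + 14048) = (8986 + 5)*(-34161 + 14048) = 8991*(-20113) = -180835983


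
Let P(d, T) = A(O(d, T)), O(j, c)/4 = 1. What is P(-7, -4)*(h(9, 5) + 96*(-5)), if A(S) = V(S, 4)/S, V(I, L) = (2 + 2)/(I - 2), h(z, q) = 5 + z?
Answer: -233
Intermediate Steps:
V(I, L) = 4/(-2 + I)
O(j, c) = 4 (O(j, c) = 4*1 = 4)
A(S) = 4/(S*(-2 + S)) (A(S) = (4/(-2 + S))/S = 4/(S*(-2 + S)))
P(d, T) = ½ (P(d, T) = 4/(4*(-2 + 4)) = 4*(¼)/2 = 4*(¼)*(½) = ½)
P(-7, -4)*(h(9, 5) + 96*(-5)) = ((5 + 9) + 96*(-5))/2 = (14 - 480)/2 = (½)*(-466) = -233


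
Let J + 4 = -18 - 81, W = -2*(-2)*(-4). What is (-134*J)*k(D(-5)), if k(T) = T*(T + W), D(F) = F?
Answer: 1449210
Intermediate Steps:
W = -16 (W = 4*(-4) = -16)
J = -103 (J = -4 + (-18 - 81) = -4 - 99 = -103)
k(T) = T*(-16 + T) (k(T) = T*(T - 16) = T*(-16 + T))
(-134*J)*k(D(-5)) = (-134*(-103))*(-5*(-16 - 5)) = 13802*(-5*(-21)) = 13802*105 = 1449210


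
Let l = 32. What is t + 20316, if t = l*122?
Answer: 24220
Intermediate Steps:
t = 3904 (t = 32*122 = 3904)
t + 20316 = 3904 + 20316 = 24220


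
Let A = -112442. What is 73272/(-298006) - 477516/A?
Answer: 33515945718/8377097663 ≈ 4.0009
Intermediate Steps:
73272/(-298006) - 477516/A = 73272/(-298006) - 477516/(-112442) = 73272*(-1/298006) - 477516*(-1/112442) = -36636/149003 + 238758/56221 = 33515945718/8377097663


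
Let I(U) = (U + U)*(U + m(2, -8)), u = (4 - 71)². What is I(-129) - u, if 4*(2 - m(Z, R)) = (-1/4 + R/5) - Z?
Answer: 1121147/40 ≈ 28029.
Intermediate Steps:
u = 4489 (u = (-67)² = 4489)
m(Z, R) = 33/16 - R/20 + Z/4 (m(Z, R) = 2 - ((-1/4 + R/5) - Z)/4 = 2 - ((-1*¼ + R*(⅕)) - Z)/4 = 2 - ((-¼ + R/5) - Z)/4 = 2 - (-¼ - Z + R/5)/4 = 2 + (1/16 - R/20 + Z/4) = 33/16 - R/20 + Z/4)
I(U) = 2*U*(237/80 + U) (I(U) = (U + U)*(U + (33/16 - 1/20*(-8) + (¼)*2)) = (2*U)*(U + (33/16 + ⅖ + ½)) = (2*U)*(U + 237/80) = (2*U)*(237/80 + U) = 2*U*(237/80 + U))
I(-129) - u = (1/40)*(-129)*(237 + 80*(-129)) - 1*4489 = (1/40)*(-129)*(237 - 10320) - 4489 = (1/40)*(-129)*(-10083) - 4489 = 1300707/40 - 4489 = 1121147/40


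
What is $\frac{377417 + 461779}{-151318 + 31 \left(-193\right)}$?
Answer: $- \frac{839196}{157301} \approx -5.335$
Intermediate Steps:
$\frac{377417 + 461779}{-151318 + 31 \left(-193\right)} = \frac{839196}{-151318 - 5983} = \frac{839196}{-157301} = 839196 \left(- \frac{1}{157301}\right) = - \frac{839196}{157301}$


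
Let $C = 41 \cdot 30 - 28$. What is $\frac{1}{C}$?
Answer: $\frac{1}{1202} \approx 0.00083195$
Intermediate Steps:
$C = 1202$ ($C = 1230 - 28 = 1202$)
$\frac{1}{C} = \frac{1}{1202}$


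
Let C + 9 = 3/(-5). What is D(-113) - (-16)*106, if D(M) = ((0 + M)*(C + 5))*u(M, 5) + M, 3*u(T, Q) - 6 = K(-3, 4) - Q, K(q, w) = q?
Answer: 18547/15 ≈ 1236.5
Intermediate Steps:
C = -48/5 (C = -9 + 3/(-5) = -9 + 3*(-1/5) = -9 - 3/5 = -48/5 ≈ -9.6000)
u(T, Q) = 1 - Q/3 (u(T, Q) = 2 + (-3 - Q)/3 = 2 + (-1 - Q/3) = 1 - Q/3)
D(M) = 61*M/15 (D(M) = ((0 + M)*(-48/5 + 5))*(1 - 1/3*5) + M = (M*(-23/5))*(1 - 5/3) + M = -23*M/5*(-2/3) + M = 46*M/15 + M = 61*M/15)
D(-113) - (-16)*106 = (61/15)*(-113) - (-16)*106 = -6893/15 - 1*(-1696) = -6893/15 + 1696 = 18547/15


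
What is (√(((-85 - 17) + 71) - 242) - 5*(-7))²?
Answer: (35 + I*√273)² ≈ 952.0 + 1156.6*I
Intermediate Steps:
(√(((-85 - 17) + 71) - 242) - 5*(-7))² = (√((-102 + 71) - 242) + 35)² = (√(-31 - 242) + 35)² = (√(-273) + 35)² = (I*√273 + 35)² = (35 + I*√273)²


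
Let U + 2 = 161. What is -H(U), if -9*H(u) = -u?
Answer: -53/3 ≈ -17.667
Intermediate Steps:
U = 159 (U = -2 + 161 = 159)
H(u) = u/9 (H(u) = -(-1)*u/9 = u/9)
-H(U) = -159/9 = -1*53/3 = -53/3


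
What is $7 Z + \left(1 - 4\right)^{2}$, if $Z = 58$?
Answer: $415$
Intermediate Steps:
$7 Z + \left(1 - 4\right)^{2} = 7 \cdot 58 + \left(1 - 4\right)^{2} = 406 + \left(-3\right)^{2} = 406 + 9 = 415$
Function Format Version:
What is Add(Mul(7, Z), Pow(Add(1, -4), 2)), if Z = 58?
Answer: 415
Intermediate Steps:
Add(Mul(7, Z), Pow(Add(1, -4), 2)) = Add(Mul(7, 58), Pow(Add(1, -4), 2)) = Add(406, Pow(-3, 2)) = Add(406, 9) = 415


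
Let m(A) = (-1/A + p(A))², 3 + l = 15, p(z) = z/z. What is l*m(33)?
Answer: 4096/363 ≈ 11.284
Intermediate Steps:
p(z) = 1
l = 12 (l = -3 + 15 = 12)
m(A) = (1 - 1/A)² (m(A) = (-1/A + 1)² = (1 - 1/A)²)
l*m(33) = 12*((-1 + 33)²/33²) = 12*((1/1089)*32²) = 12*((1/1089)*1024) = 12*(1024/1089) = 4096/363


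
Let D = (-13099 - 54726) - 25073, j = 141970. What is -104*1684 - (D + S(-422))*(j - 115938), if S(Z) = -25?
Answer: 2418796400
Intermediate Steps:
D = -92898 (D = -67825 - 25073 = -92898)
-104*1684 - (D + S(-422))*(j - 115938) = -104*1684 - (-92898 - 25)*(141970 - 115938) = -175136 - (-92923)*26032 = -175136 - 1*(-2418971536) = -175136 + 2418971536 = 2418796400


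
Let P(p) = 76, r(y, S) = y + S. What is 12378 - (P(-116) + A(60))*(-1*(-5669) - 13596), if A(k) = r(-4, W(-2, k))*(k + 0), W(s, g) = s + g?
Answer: 26298310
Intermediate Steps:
W(s, g) = g + s
r(y, S) = S + y
A(k) = k*(-6 + k) (A(k) = ((k - 2) - 4)*(k + 0) = ((-2 + k) - 4)*k = (-6 + k)*k = k*(-6 + k))
12378 - (P(-116) + A(60))*(-1*(-5669) - 13596) = 12378 - (76 + 60*(-6 + 60))*(-1*(-5669) - 13596) = 12378 - (76 + 60*54)*(5669 - 13596) = 12378 - (76 + 3240)*(-7927) = 12378 - 3316*(-7927) = 12378 - 1*(-26285932) = 12378 + 26285932 = 26298310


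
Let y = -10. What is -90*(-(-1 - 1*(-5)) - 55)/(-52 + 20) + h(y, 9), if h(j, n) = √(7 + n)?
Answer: -2591/16 ≈ -161.94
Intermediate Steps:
-90*(-(-1 - 1*(-5)) - 55)/(-52 + 20) + h(y, 9) = -90*(-(-1 - 1*(-5)) - 55)/(-52 + 20) + √(7 + 9) = -90*(-(-1 + 5) - 55)/(-32) + √16 = -90*(-1*4 - 55)*(-1)/32 + 4 = -90*(-4 - 55)*(-1)/32 + 4 = -(-5310)*(-1)/32 + 4 = -90*59/32 + 4 = -2655/16 + 4 = -2591/16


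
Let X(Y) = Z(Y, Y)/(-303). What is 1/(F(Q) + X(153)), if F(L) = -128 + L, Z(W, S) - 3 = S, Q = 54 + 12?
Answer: -101/6314 ≈ -0.015996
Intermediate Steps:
Q = 66
Z(W, S) = 3 + S
X(Y) = -1/101 - Y/303 (X(Y) = (3 + Y)/(-303) = (3 + Y)*(-1/303) = -1/101 - Y/303)
1/(F(Q) + X(153)) = 1/((-128 + 66) + (-1/101 - 1/303*153)) = 1/(-62 + (-1/101 - 51/101)) = 1/(-62 - 52/101) = 1/(-6314/101) = -101/6314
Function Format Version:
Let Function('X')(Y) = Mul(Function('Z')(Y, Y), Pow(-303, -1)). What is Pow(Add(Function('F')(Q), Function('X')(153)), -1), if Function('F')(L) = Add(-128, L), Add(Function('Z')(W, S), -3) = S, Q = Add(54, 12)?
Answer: Rational(-101, 6314) ≈ -0.015996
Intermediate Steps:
Q = 66
Function('Z')(W, S) = Add(3, S)
Function('X')(Y) = Add(Rational(-1, 101), Mul(Rational(-1, 303), Y)) (Function('X')(Y) = Mul(Add(3, Y), Pow(-303, -1)) = Mul(Add(3, Y), Rational(-1, 303)) = Add(Rational(-1, 101), Mul(Rational(-1, 303), Y)))
Pow(Add(Function('F')(Q), Function('X')(153)), -1) = Pow(Add(Add(-128, 66), Add(Rational(-1, 101), Mul(Rational(-1, 303), 153))), -1) = Pow(Add(-62, Add(Rational(-1, 101), Rational(-51, 101))), -1) = Pow(Add(-62, Rational(-52, 101)), -1) = Pow(Rational(-6314, 101), -1) = Rational(-101, 6314)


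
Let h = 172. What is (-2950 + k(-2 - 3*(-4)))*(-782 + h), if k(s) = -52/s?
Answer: 1802672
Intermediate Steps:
(-2950 + k(-2 - 3*(-4)))*(-782 + h) = (-2950 - 52/(-2 - 3*(-4)))*(-782 + 172) = (-2950 - 52/(-2 + 12))*(-610) = (-2950 - 52/10)*(-610) = (-2950 - 52*⅒)*(-610) = (-2950 - 26/5)*(-610) = -14776/5*(-610) = 1802672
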